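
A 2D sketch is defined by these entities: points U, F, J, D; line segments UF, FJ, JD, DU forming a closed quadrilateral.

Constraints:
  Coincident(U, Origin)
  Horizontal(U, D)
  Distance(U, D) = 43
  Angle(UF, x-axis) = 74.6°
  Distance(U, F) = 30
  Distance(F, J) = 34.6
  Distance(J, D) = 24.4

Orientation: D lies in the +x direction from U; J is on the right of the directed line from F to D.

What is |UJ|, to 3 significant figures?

19.3

U is at the origin; U and D share the same y with |UD| = 43.0 and D in +x, so D = (43.0, 0). UF runs at 74.6° with |UF| = 30.0, so F = (7.97, 28.9). J is determined by |FJ| = 34.6 and |JD| = 24.4 together: it lies at the intersection of circle(F, 34.6) and circle(D, 24.4). With |FD| = 45.4, the foot of the radical line on FD is 29.3 from F and the perpendicular offset is √(34.6² − 29.3²) = 18.3. Taking the right-of-FD solution: J = (18.9, -3.90).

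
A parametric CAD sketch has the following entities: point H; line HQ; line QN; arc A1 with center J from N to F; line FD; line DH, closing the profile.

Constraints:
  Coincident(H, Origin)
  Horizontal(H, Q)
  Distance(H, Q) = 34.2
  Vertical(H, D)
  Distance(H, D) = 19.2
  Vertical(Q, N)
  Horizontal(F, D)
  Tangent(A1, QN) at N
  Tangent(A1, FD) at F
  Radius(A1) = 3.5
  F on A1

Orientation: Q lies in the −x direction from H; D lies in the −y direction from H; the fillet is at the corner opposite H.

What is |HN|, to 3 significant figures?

37.6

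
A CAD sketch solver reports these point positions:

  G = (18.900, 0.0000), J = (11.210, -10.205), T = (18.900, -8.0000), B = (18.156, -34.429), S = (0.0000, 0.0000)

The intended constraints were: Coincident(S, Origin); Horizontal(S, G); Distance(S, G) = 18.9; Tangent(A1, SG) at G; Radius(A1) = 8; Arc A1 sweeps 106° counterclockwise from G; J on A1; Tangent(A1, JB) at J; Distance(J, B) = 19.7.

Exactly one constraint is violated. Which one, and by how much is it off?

Distance(J, B) = 19.7 — off by 5.50.

S = (0.00, 0.00) ✓; S.y = 0.00, G.y = 0.00 ✓; |SG| = 18.90 ✓; ∠(TG, GS) = 90.00° ✓; |TG| = 8.000 ✓; bearing(T→J) − bearing(T→G) = 106.0° ✓; |TJ| = 8.000 ✓; ∠(TJ, JB) = 90.00° ✓; |JB| = 25.20 ✗.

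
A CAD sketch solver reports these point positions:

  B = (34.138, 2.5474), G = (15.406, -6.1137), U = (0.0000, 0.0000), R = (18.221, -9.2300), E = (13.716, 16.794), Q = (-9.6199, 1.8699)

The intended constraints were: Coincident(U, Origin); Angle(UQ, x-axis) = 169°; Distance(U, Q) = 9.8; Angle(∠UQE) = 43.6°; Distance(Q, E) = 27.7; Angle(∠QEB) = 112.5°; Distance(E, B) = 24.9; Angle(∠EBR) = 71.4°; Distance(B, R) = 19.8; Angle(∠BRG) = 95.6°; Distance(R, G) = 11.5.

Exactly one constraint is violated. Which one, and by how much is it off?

Distance(R, G) = 11.5 — off by 7.30.

U = (0.00, 0.00) ✓; UQ at 169.0° ✓; |UQ| = 9.800 ✓; ∠UQE = 43.60° ✓; |QE| = 27.70 ✓; ∠QEB = 112.5° ✓; |EB| = 24.90 ✓; ∠EBR = 71.40° ✓; |BR| = 19.80 ✓; ∠BRG = 95.59° ✓; |RG| = 4.199 ✗.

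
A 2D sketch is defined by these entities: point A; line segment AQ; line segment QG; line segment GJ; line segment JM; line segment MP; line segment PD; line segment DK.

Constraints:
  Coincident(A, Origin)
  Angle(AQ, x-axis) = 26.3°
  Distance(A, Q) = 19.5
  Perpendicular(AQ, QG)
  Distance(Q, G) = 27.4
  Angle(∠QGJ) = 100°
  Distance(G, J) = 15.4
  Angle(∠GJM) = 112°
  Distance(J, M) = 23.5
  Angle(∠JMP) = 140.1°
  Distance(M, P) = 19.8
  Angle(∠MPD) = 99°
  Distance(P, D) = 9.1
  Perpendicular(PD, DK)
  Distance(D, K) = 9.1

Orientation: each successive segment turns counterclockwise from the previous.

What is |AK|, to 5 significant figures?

3.9132

A is at the origin; AQ runs at 26.3° with length 19.5, so Q = (17.481, 8.6399). AQ is perpendicular to QG, so QG runs at 116.30°; with |QG| = 27.4, G = (5.3413, 33.204). ∠QGJ = 100.0° gives GJ at -163.70° from the x-axis; with |GJ| = 15.4, J = (-9.4397, 28.881). ∠GJM = 112.0° gives JM at -95.700° from the x-axis; with |JM| = 23.5, M = (-11.774, 5.4975). ∠JMP = 140.1° gives MP at -55.800° from the x-axis; with |MP| = 19.8, P = (-0.64443, -10.879). ∠MPD = 99.0° gives PD at 25.200° from the x-axis; with |PD| = 9.1, D = (7.5895, -7.0041). PD ⟂ DK, so DK runs at 115.20°; with |DK| = 9.1, K = (3.7149, 1.2299). Then |AK| = |K − A| = 3.9132.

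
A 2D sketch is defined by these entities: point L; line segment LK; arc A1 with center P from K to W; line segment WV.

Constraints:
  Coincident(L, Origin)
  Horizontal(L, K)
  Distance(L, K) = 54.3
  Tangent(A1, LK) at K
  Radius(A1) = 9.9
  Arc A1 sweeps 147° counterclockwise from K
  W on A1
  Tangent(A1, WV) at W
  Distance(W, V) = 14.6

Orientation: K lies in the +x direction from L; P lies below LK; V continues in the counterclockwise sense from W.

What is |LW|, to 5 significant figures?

52.186

L is at the origin; LK is horizontal with |LK| = 54.3 and K on the +x side, so K = (54.300, 0.0000). A1 meets LK tangentially, so PK is at right angles to LK, so P = K + (0, -9.9) = (54.300, -9.9000). On A1, K sits at bearing 90° from P; a 147° counterclockwise sweep puts W at bearing 237°, so W = P + 9.9·(cos 237°, sin 237°) = (48.908, -18.203). Then |LW| = |W − L| = 52.186.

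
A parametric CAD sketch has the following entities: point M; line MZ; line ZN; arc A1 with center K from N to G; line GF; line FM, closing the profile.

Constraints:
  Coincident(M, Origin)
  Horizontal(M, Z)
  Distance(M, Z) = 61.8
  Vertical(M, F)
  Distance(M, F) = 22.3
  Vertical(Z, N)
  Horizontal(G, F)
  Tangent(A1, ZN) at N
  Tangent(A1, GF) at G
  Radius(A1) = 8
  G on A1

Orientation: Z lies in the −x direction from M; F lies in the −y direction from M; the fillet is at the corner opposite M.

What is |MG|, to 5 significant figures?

58.239

The virtual corner opposite M is at (-61.800, -22.300). A1 meets ZN tangentially, so KN is at right angles to ZN and since A1 is tangent to GF there, KG ⟂ GF, with radius 8.0, so the center K sits 8.0 in from both sides at K = (-53.800, -14.300). That places the tangent points at N = (-61.800, -14.300) on ZN and G = (-53.800, -22.300) on GF. Then |MG| = |G − M| = 58.239.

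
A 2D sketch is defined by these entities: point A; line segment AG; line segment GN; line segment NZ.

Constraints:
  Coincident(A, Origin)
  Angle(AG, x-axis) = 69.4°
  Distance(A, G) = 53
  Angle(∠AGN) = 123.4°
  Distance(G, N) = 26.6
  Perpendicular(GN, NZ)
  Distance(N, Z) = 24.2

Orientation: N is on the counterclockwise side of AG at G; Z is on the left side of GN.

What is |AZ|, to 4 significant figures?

59.27

A is at the origin; AG runs at 69.4° with length 53.0, so G = 53.0·(cos 69.4°, sin 69.4°) = (18.65, 49.61). ∠AGN = 123.4°, so GN runs at 69.4° + (180° − 123.4°) = 126.0° from the x-axis; with |GN| = 26.6, N = G + 26.6·(cos 126.0°, sin 126.0°) = (3.013, 71.13). The perpendicularity gives NZ at right angles to GN; with |NZ| = 24.2 on the left of GN, Z = N + 24.2·(-0.8090, -0.5878) = (-16.57, 56.91). Then |AZ| = |Z − A| = 59.27.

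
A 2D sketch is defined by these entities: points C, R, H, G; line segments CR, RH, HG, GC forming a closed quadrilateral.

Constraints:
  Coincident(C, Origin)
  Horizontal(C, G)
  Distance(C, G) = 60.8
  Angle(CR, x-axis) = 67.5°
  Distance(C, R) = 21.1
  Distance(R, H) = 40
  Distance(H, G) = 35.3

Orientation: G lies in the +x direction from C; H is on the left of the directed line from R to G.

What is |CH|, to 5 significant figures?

56.113

Checks: C.y = 0.00, G.y = 0.00 ✓; |RH| = 40.00 ✓; |HG| = 35.30 ✓.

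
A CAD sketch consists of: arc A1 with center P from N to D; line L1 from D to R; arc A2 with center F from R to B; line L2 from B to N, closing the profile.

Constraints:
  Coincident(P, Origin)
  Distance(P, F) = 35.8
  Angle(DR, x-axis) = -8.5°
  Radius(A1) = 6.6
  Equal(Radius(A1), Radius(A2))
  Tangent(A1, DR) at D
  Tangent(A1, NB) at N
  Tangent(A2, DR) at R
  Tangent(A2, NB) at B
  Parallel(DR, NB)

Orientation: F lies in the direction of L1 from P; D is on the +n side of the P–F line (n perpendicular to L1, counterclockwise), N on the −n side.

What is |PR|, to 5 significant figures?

36.403

Tangency of A1 to both parallel lines with radius 6.6 puts D and N at P ± 6.6·n: D = (0.97554, 6.5275), N = (-0.97554, -6.5275). Equal radii place R and B the same way about F: R = F + 6.6·n = (36.382, 1.2359), B = F − 6.6·n = (34.431, -11.819). Then |PR| = |R − P| = 36.403.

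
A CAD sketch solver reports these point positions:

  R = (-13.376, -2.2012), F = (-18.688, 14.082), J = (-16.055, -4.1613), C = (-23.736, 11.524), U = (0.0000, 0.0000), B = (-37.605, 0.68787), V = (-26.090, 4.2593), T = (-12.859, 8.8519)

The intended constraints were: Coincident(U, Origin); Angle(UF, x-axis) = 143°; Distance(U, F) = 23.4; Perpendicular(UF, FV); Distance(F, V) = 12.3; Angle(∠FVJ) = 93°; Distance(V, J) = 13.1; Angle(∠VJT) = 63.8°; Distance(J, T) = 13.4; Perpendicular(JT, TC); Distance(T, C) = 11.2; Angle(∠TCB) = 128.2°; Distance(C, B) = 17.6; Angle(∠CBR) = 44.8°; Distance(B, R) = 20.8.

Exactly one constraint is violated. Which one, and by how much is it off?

Distance(B, R) = 20.8 — off by 3.60.

U = (0.00, 0.00) ✓; UF at 143.0° ✓; |UF| = 23.40 ✓; ∠(UF, FV) = 90.00° ✓; |FV| = 12.30 ✓; ∠FVJ = 93.00° ✓; |VJ| = 13.10 ✓; ∠VJT = 63.80° ✓; |JT| = 13.40 ✓; ∠(JT, TC) = 90.00° ✓; |TC| = 11.20 ✓; ∠TCB = 128.2° ✓; |CB| = 17.60 ✓; ∠CBR = 44.80° ✓; |BR| = 24.40 ✗.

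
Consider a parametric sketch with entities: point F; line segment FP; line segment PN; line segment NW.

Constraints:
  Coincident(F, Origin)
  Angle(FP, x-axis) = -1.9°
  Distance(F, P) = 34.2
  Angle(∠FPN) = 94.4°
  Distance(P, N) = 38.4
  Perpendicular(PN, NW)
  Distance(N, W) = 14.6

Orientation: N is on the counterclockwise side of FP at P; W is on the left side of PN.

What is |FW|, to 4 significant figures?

45.42

∠FPN = 94.4°, so PN runs at -1.9° + (180° − 94.4°) = 83.70° from the x-axis; with |PN| = 38.4, N = P + 38.4·(cos 83.70°, sin 83.70°) = (38.39, 37.03). The perpendicularity gives NW at right angles to PN; with |NW| = 14.6 on the left of PN, W = N + 14.6·(-0.9940, 0.1097) = (23.88, 38.64). Then |FW| = |W − F| = 45.42.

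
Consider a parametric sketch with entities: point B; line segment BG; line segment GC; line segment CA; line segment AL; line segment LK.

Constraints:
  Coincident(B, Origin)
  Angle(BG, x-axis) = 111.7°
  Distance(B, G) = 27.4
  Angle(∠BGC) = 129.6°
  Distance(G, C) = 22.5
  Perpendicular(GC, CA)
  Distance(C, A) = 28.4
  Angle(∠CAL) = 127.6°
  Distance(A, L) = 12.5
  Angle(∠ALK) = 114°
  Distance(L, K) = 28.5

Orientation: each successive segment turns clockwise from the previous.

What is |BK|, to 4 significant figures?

5.174

∠CAL = 127.6° gives AL at -81.10° from the x-axis; with |AL| = 12.5, L = (27.52, 19.21). ∠ALK = 114.0° gives LK at -147.1° from the x-axis; with |LK| = 28.5, K = (3.590, 3.726). Then |BK| = |K − B| = 5.174.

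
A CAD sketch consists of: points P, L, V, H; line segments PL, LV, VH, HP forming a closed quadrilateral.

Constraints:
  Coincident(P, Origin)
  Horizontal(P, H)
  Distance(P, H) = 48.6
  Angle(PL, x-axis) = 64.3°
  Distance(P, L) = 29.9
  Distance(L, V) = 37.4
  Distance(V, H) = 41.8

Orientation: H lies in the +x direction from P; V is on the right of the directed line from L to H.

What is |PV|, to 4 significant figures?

12.94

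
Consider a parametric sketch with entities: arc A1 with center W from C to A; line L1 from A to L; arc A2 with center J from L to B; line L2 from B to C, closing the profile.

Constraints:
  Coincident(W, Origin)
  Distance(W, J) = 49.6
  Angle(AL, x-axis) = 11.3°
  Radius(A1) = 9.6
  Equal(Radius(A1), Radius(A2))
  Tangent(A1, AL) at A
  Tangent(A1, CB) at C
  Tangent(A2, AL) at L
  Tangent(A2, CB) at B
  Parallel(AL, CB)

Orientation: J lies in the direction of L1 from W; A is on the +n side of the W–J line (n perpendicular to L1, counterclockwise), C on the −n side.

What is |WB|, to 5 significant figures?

50.520

The slot axis is L1's direction at 11.3°, so u = (cos 11.3°, sin 11.3°) = (0.98061, 0.19595) and n = (−sin 11.3°, cos 11.3°) = (-0.19595, 0.98061). W is at the origin and J lies 49.6 along u from W, so J = 49.6·u = (48.638, 9.7189). Tangency of A1 to both parallel lines with radius 9.6 puts A and C at W ± 9.6·n: A = (-1.8811, 9.4139), C = (1.8811, -9.4139). Equal radii place L and B the same way about J: L = J + 9.6·n = (46.757, 19.133), B = J − 9.6·n = (50.520, 0.30503). Then |WB| = |B − W| = 50.520.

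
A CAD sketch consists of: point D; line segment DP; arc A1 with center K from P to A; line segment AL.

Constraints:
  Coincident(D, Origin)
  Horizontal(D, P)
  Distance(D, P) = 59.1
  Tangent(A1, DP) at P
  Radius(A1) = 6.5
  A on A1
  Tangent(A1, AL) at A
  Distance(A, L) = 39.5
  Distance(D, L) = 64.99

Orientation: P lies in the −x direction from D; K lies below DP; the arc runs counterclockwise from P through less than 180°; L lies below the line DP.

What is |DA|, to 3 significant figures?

65.6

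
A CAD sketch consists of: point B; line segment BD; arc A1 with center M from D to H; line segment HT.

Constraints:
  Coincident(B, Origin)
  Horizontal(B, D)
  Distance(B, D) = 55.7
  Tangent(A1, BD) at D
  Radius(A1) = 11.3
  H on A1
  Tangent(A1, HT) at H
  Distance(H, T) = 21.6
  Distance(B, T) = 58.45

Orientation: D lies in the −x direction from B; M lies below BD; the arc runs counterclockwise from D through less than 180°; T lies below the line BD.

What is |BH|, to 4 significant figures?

66.30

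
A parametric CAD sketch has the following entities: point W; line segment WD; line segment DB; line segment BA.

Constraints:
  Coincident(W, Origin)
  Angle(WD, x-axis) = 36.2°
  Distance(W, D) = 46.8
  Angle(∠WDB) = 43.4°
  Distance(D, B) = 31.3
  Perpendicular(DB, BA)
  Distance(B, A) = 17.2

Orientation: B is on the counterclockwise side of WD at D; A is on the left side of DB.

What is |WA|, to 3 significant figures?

15.2

W is at the origin; WD runs at 36.2° with length 46.8, so D = 46.8·(cos 36.2°, sin 36.2°) = (37.8, 27.6). ∠WDB = 43.4°, so DB runs at 36.2° + (180° − 43.4°) = 173° from the x-axis; with |DB| = 31.3, B = D + 31.3·(cos 173°, sin 173°) = (6.71, 31.6). The perpendicularity gives BA at right angles to DB; with |BA| = 17.2 on the left of DB, A = B + 17.2·(-0.125, -0.992) = (4.56, 14.5). Then |WA| = |A − W| = 15.2.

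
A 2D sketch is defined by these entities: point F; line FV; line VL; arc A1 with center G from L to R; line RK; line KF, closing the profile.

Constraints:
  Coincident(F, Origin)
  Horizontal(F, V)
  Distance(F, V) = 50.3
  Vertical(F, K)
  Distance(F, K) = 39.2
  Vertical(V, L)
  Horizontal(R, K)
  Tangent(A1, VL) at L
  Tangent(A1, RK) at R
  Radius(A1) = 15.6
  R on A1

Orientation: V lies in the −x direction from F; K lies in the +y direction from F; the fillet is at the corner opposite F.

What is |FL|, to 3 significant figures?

55.6

F is at the origin; F and V share the same y with |FV| = 50.3 and V on the −x side, so V = (-50.3, 0.00). F and K share the same x with |FK| = 39.2 and K on the +y side, so K = (0.00, 39.2). The virtual corner opposite F is at (-50.3, 39.2). Since A1 is tangent to VL there, GL ⟂ VL and A1 meets RK tangentially, so GR is at right angles to RK, with radius 15.6, so the center G sits 15.6 in from both sides at G = (-34.7, 23.6). That places the tangent points at L = (-50.3, 23.6) on VL and R = (-34.7, 39.2) on RK. Then |FL| = |L − F| = 55.6.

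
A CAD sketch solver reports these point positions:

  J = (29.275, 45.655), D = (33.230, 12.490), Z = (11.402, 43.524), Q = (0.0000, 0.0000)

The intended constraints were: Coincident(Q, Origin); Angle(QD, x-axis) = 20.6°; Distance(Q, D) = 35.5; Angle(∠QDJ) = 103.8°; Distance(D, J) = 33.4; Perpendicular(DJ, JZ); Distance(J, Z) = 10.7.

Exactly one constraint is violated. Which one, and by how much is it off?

Distance(J, Z) = 10.7 — off by 7.30.

Q = (0.00, 0.00) ✓; QD at 20.60° ✓; |QD| = 35.50 ✓; ∠QDJ = 103.8° ✓; |DJ| = 33.40 ✓; ∠(DJ, JZ) = 90.00° ✓; |JZ| = 18.00 ✗.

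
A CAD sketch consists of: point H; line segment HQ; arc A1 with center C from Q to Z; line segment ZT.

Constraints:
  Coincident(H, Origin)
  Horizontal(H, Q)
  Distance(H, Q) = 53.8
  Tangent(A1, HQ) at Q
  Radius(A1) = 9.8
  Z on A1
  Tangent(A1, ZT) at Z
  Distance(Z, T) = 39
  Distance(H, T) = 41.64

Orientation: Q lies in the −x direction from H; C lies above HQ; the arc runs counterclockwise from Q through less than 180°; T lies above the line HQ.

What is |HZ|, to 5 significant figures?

46.140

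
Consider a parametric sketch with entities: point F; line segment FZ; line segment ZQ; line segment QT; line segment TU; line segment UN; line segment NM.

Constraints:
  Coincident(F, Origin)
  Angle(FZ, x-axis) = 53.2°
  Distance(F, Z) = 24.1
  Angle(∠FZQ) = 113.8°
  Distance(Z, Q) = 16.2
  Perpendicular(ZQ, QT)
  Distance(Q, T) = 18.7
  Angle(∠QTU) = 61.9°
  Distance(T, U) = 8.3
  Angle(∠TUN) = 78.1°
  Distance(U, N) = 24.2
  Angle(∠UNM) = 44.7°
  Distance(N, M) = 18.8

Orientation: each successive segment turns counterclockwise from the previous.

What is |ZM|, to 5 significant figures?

29.989

F is at the origin; FZ runs at 53.2° with length 24.1, so Z = (14.436, 19.298). ∠FZQ = 113.8° gives ZQ at 119.40° from the x-axis; with |ZQ| = 16.2, Q = (6.4838, 33.411). The perpendicularity gives QT at right angles to ZQ, so QT runs at -150.60°; with |QT| = 18.7, T = (-9.8079, 24.231). ∠QTU = 61.9° gives TU at -32.500° from the x-axis; with |TU| = 8.3, U = (-2.8077, 19.772). ∠TUN = 78.1° gives UN at 69.400° from the x-axis; with |UN| = 24.2, N = (5.7068, 42.424). ∠UNM = 44.7° gives NM at -155.30° from the x-axis; with |NM| = 18.8, M = (-11.373, 34.569). Then |ZM| = |M − Z| = 29.989.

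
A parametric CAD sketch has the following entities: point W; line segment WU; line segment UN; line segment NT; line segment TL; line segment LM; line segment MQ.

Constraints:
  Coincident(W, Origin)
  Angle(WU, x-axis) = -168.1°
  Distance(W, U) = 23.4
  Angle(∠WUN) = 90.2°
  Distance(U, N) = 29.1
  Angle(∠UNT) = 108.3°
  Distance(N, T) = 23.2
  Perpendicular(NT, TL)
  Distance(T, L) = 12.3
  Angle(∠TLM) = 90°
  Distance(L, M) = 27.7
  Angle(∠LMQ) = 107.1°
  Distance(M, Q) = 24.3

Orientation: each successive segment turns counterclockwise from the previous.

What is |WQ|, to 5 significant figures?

52.193

W is at the origin; WU runs at -168.1° with length 23.4, so U = (-22.897, -4.8252). ∠WUN = 90.2° gives UN at -78.300° from the x-axis; with |UN| = 29.1, N = (-16.996, -33.321). ∠UNT = 108.3° gives NT at -6.6000° from the x-axis; with |NT| = 23.2, T = (6.0502, -35.987). The perpendicularity gives TL at right angles to NT, so TL runs at 83.400°; with |TL| = 12.3, L = (7.4640, -23.769). ∠TLM = 90.0° gives LM at 173.40° from the x-axis; with |LM| = 27.7, M = (-20.052, -20.585). ∠LMQ = 107.1° gives MQ at -113.70° from the x-axis; with |MQ| = 24.3, Q = (-29.820, -42.835). Then |WQ| = |Q − W| = 52.193.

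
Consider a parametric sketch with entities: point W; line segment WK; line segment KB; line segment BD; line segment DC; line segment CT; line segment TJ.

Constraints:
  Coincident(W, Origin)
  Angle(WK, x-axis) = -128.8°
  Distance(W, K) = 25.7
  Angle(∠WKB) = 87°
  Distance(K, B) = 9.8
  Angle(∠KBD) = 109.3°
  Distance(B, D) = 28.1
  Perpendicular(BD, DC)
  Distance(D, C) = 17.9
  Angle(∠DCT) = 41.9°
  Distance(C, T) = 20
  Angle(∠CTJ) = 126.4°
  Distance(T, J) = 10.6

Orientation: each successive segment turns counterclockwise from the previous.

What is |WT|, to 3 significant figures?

15.0

W is at the origin; WK runs at -128.8° with length 25.7, so K = (-16.1, -20.0). ∠WKB = 87.0° gives KB at -35.8° from the x-axis; with |KB| = 9.8, B = (-8.16, -25.8). ∠KBD = 109.3° gives BD at 34.9° from the x-axis; with |BD| = 28.1, D = (14.9, -9.68). BD ⟂ DC, so DC runs at 125°; with |DC| = 17.9, C = (4.65, 5.00). ∠DCT = 41.9° gives CT at -97.0° from the x-axis; with |CT| = 20.0, T = (2.21, -14.9). Then |WT| = |T − W| = 15.0.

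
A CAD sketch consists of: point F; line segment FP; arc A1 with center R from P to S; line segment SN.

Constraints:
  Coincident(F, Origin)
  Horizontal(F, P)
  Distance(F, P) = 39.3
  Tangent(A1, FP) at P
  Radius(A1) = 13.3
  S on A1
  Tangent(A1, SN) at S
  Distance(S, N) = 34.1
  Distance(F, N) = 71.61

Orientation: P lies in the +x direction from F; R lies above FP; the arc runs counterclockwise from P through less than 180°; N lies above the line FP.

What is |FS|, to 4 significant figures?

54.08

F is at the origin; FP is horizontal with |FP| = 39.3 and P on the +x side, so P = (39.30, 0.000). The tangent condition forces RP to be normal to FP, so R = P + (0, 13.3) = (39.30, 13.30). Since RS ⟂ SN (tangency), |RN| = √(13.3² + 34.1²) = 36.60 regardless of where S sits on A1. So N lies on both circle(F, 71.61) and circle(R, 36.60); the above-FP intersection is N = (54.30, 46.69). S is the foot of the tangent from N: S = (52.58, 12.63).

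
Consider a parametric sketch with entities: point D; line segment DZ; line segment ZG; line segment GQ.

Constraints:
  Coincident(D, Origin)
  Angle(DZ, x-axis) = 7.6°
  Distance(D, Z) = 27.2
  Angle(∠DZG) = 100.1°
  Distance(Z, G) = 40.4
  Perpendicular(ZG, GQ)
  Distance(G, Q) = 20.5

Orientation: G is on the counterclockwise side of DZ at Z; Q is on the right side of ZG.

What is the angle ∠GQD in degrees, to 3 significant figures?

43.7°

∠DZG = 100.1°, so ZG runs at 7.6° + (180° − 100.1°) = 87.5° from the x-axis; with |ZG| = 40.4, G = Z + 40.4·(cos 87.5°, sin 87.5°) = (28.7, 44.0). ZG is perpendicular to GQ; with |GQ| = 20.5 on the right of ZG, Q = G + 20.5·(0.999, -0.0436) = (49.2, 43.1). Then cos ∠GQD = QG·QD / (|QG||QD|), giving 43.7°.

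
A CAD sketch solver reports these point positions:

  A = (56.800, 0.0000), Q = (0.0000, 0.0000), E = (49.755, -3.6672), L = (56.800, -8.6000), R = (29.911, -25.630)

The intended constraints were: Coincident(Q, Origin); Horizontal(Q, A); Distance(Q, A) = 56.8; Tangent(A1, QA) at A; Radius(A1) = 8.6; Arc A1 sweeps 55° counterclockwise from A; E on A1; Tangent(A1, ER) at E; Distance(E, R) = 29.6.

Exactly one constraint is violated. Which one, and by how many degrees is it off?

Tangent(A1, ER) at E — off by 7.10°.

Q = (0.00, 0.00) ✓; Q.y = 0.00, A.y = 0.00 ✓; |QA| = 56.80 ✓; ∠(LA, AQ) = 90.00° ✓; |LA| = 8.600 ✓; bearing(L→E) − bearing(L→A) = 55.00° ✓; |LE| = 8.600 ✓; ∠(LE, ER) = 97.10° ✗; |ER| = 29.60 ✓.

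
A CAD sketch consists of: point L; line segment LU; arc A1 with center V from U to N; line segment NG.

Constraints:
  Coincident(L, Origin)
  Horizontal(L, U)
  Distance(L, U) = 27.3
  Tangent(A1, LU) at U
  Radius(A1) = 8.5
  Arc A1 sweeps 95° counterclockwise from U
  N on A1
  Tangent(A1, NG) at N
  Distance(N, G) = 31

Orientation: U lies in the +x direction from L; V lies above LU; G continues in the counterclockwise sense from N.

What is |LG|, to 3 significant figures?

52.0

L is at the origin; L and U share the same y with |LU| = 27.3 and U on the +x side, so U = (27.3, 0.00). Since A1 is tangent to LU there, VU ⟂ LU, so V = U + (0, 8.5) = (27.3, 8.50). On A1, U sits at bearing -90° from V; a 95° counterclockwise sweep puts N at bearing 5°, so N = V + 8.5·(cos 5°, sin 5°) = (35.8, 9.24). The tangent condition forces VN to be normal to NG, so NG runs along (−sin 5°, cos 5°); with |NG| = 31.0, G = (33.1, 40.1). Then |LG| = |G − L| = 52.0.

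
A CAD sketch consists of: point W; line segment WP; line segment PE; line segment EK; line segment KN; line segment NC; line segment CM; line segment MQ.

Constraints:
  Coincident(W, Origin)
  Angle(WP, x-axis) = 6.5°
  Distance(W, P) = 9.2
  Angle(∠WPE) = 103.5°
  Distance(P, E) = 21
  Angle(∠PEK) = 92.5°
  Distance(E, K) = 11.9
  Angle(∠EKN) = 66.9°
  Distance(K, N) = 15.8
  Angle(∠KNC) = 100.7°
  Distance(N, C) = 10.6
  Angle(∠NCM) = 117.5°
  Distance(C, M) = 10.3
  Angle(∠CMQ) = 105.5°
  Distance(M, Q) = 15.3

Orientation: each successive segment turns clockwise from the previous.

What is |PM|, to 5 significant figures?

19.740

W is at the origin; WP runs at 6.5° with length 9.2, so P = (9.1409, 1.0415). ∠WPE = 103.5° gives PE at -70.000° from the x-axis; with |PE| = 21.0, E = (16.323, -18.692). ∠PEK = 92.5° gives EK at -157.50° from the x-axis; with |EK| = 11.9, K = (5.3291, -23.246). ∠EKN = 66.9° gives KN at 89.400° from the x-axis; with |KN| = 15.8, N = (5.4946, -7.4469). ∠KNC = 100.7° gives NC at 10.100° from the x-axis; with |NC| = 10.6, C = (15.930, -5.5880). ∠NCM = 117.5° gives CM at -52.400° from the x-axis; with |CM| = 10.3, M = (22.215, -13.749). Then |PM| = |M − P| = 19.740.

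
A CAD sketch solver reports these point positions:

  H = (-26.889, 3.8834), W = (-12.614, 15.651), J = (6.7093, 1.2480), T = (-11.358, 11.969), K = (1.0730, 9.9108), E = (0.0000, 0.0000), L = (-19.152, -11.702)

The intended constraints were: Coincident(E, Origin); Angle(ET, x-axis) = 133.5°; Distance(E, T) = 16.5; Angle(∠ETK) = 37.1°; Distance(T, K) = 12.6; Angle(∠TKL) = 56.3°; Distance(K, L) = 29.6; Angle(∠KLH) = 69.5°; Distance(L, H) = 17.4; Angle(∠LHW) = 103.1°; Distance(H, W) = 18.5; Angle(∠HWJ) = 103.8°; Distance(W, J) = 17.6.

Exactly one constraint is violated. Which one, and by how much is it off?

Distance(W, J) = 17.6 — off by 6.50.

E = (0.00, 0.00) ✓; ET at 133.5° ✓; |ET| = 16.50 ✓; ∠ETK = 37.10° ✓; |TK| = 12.60 ✓; ∠TKL = 56.30° ✓; |KL| = 29.60 ✓; ∠KLH = 69.50° ✓; |LH| = 17.40 ✓; ∠LHW = 103.1° ✓; |HW| = 18.50 ✓; ∠HWJ = 103.8° ✓; |WJ| = 24.10 ✗.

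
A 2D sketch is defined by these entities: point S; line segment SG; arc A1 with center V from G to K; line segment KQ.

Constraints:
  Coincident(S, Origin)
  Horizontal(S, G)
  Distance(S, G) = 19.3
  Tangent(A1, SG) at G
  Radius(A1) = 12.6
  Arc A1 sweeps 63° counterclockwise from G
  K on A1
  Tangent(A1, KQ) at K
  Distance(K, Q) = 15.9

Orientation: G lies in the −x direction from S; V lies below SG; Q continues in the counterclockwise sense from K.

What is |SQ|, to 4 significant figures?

43.22

S is at the origin; S and G share the same y with |SG| = 19.3 and G on the −x side, so G = (-19.30, 0.000). The tangent condition forces VG to be normal to SG, so V = G + (0, -12.6) = (-19.30, -12.60). On A1, G sits at bearing 90° from V; a 63° counterclockwise sweep puts K at bearing 153°, so K = V + 12.6·(cos 153°, sin 153°) = (-30.53, -6.880). Tangency of A1 to KQ means the radius VK is perpendicular to KQ, so KQ runs along (−sin 153°, cos 153°); with |KQ| = 15.9, Q = (-37.75, -21.05). Then |SQ| = |Q − S| = 43.22.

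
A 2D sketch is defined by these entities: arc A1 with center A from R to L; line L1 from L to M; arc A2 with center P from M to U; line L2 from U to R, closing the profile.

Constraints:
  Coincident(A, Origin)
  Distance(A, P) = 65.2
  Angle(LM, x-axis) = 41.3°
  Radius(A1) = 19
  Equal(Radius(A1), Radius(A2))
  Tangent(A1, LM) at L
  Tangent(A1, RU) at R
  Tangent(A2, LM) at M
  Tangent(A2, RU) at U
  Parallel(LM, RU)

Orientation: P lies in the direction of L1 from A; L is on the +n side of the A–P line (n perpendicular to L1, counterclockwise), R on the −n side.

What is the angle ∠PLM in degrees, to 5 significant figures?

16.247°

Tangency of A1 to both parallel lines with radius 19.0 puts L and R at A ± 19.0·n: L = (-12.540, 14.274), R = (12.540, -14.274). Equal radii place M and U the same way about P: M = P + 19.0·n = (36.442, 57.306), U = P − 19.0·n = (61.522, 28.758). Then cos ∠PLM = LP·LM / (|LP||LM|), giving 16.247°.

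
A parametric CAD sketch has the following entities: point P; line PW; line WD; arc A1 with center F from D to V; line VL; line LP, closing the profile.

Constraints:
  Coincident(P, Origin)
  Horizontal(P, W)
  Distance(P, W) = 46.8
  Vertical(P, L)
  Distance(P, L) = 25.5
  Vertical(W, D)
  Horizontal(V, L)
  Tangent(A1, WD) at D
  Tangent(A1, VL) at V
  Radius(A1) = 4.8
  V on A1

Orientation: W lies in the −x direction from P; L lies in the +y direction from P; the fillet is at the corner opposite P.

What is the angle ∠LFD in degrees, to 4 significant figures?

173.5°

P is at the origin; PW is horizontal with |PW| = 46.8 and W on the −x side, so W = (-46.80, 0.000). PL is vertical with |PL| = 25.5 and L on the +y side, so L = (0.000, 25.50). The virtual corner opposite P is at (-46.80, 25.50). Tangency of A1 to WD means the radius FD is perpendicular to WD and since A1 is tangent to VL there, FV ⟂ VL, with radius 4.8, so the center F sits 4.8 in from both sides at F = (-42.00, 20.70). That places the tangent points at D = (-46.80, 20.70) on WD and V = (-42.00, 25.50) on VL. Then cos ∠LFD = FL·FD / (|FL||FD|), giving 173.5°.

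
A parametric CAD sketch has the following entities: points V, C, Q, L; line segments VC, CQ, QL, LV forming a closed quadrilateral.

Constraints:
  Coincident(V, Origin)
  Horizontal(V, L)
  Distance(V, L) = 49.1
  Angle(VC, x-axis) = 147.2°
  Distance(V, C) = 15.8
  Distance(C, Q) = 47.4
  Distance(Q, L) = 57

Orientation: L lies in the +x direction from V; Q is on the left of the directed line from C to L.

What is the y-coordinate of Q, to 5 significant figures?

46.130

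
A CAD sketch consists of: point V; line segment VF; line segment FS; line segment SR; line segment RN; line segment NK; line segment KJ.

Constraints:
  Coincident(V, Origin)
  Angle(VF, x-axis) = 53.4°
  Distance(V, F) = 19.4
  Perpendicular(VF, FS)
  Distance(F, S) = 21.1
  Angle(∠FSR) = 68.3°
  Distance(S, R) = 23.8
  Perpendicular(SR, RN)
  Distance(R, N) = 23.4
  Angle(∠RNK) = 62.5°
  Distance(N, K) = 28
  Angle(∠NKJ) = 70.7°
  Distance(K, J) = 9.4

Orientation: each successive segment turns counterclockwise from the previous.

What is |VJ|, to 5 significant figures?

21.701

V is at the origin; VF runs at 53.4° with length 19.4, so F = (11.567, 15.575). VF is perpendicular to FS, so FS runs at 143.40°; with |FS| = 21.1, S = (-5.3727, 28.155). ∠FSR = 68.3° gives SR at -104.90° from the x-axis; with |SR| = 23.8, R = (-11.492, 5.1553). The perpendicularity gives RN at right angles to SR, so RN runs at -14.900°; with |RN| = 23.4, N = (11.121, -0.86165). ∠RNK = 62.5° gives NK at 102.60° from the x-axis; with |NK| = 28.0, K = (5.0127, 26.464). ∠NKJ = 70.7° gives KJ at -148.10° from the x-axis; with |KJ| = 9.4, J = (-2.9676, 21.497). Then |VJ| = |J − V| = 21.701.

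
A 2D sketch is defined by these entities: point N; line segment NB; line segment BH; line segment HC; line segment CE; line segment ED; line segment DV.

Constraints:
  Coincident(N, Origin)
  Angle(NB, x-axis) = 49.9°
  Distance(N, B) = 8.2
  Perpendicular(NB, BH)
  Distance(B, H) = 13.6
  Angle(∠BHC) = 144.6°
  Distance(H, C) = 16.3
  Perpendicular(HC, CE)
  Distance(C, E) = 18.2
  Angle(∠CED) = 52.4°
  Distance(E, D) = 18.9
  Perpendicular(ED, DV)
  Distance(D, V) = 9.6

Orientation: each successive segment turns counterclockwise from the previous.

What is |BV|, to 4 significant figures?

20.28

∠CED = 52.4° gives ED at 32.90° from the x-axis; with |ED| = 18.9, D = (-6.989, 8.495). The perpendicularity gives DV at right angles to ED, so DV runs at 122.9°; with |DV| = 9.6, V = (-12.20, 16.56). Then |BV| = |V − B| = 20.28.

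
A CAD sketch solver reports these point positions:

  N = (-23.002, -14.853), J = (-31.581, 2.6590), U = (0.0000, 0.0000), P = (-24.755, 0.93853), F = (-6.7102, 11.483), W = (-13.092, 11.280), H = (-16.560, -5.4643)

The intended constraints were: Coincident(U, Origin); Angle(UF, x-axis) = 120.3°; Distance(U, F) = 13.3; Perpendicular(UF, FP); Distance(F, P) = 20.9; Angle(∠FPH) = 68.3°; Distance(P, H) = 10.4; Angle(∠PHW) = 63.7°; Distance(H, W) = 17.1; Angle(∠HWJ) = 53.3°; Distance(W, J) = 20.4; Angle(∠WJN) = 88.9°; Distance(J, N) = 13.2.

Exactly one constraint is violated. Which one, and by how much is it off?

Distance(J, N) = 13.2 — off by 6.30.

U = (0.00, 0.00) ✓; UF at 120.3° ✓; |UF| = 13.30 ✓; ∠(UF, FP) = 90.00° ✓; |FP| = 20.90 ✓; ∠FPH = 68.30° ✓; |PH| = 10.40 ✓; ∠PHW = 63.70° ✓; |HW| = 17.10 ✓; ∠HWJ = 53.30° ✓; |WJ| = 20.40 ✓; ∠WJN = 88.90° ✓; |JN| = 19.50 ✗.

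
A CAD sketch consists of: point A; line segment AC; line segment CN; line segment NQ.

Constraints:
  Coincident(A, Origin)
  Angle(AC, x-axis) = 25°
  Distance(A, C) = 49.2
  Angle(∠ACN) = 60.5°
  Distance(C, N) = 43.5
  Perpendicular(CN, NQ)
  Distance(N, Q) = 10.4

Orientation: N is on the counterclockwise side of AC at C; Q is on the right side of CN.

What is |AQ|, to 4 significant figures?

56.60

∠ACN = 60.5°, so CN runs at 25.0° + (180° − 60.5°) = 144.5° from the x-axis; with |CN| = 43.5, N = C + 43.5·(cos 144.5°, sin 144.5°) = (9.176, 46.05). CN ⟂ NQ; with |NQ| = 10.4 on the right of CN, Q = N + 10.4·(0.5807, 0.8141) = (15.22, 54.52). Then |AQ| = |Q − A| = 56.60.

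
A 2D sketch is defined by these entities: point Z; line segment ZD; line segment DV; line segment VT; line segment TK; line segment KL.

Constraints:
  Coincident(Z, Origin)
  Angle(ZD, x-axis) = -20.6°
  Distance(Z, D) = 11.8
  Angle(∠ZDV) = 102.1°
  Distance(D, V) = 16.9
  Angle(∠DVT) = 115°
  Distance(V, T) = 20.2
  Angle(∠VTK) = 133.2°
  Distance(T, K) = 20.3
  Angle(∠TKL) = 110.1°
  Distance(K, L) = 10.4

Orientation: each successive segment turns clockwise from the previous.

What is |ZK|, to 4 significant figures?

32.73

Z is at the origin; ZD runs at -20.6° with length 11.8, so D = (11.05, -4.152). ∠ZDV = 102.1° gives DV at -98.50° from the x-axis; with |DV| = 16.9, V = (8.548, -20.87). ∠DVT = 115.0° gives VT at -163.5° from the x-axis; with |VT| = 20.2, T = (-10.82, -26.60). ∠VTK = 133.2° gives TK at 149.7° from the x-axis; with |TK| = 20.3, K = (-28.35, -16.36). Then |ZK| = |K − Z| = 32.73.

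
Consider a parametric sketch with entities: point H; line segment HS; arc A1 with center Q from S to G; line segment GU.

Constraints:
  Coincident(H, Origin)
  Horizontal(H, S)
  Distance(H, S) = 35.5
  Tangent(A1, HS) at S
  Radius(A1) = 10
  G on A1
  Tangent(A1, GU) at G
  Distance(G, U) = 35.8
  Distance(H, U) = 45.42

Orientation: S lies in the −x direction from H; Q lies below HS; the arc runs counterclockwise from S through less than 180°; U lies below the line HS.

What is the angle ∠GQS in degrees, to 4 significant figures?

135.7°

Checks: |QG| = 10.00 ✓; ∠(QG, GU) = 90.00° ✓; |GU| = 35.80 ✓; |HU| = 45.42 ✓.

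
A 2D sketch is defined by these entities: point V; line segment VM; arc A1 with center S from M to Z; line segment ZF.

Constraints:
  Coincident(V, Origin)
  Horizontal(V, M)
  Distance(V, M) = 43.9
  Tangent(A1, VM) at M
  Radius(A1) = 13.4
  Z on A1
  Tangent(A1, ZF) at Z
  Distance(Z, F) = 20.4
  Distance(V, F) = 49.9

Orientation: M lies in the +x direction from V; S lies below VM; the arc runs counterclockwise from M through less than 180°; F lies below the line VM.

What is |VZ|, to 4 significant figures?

34.62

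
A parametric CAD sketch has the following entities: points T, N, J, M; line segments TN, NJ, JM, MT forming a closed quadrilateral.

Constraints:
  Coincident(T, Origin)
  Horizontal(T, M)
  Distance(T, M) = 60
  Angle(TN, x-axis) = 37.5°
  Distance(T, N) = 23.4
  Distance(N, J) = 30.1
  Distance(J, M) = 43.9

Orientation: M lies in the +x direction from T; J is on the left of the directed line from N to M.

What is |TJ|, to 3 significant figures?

53.1

Checks: |NJ| = 30.10 ✓; |JM| = 43.90 ✓.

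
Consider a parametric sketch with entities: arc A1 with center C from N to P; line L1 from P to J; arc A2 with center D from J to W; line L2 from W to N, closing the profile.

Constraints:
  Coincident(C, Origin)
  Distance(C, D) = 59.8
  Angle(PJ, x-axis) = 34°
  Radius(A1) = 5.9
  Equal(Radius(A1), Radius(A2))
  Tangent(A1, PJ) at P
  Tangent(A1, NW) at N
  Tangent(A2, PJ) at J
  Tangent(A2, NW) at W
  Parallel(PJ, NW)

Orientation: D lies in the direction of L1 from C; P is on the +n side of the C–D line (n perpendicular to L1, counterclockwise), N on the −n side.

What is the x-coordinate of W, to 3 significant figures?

52.9

Tangency of A1 to both parallel lines with radius 5.9 puts P and N at C ± 5.9·n: P = (-3.30, 4.89), N = (3.30, -4.89). Equal radii place J and W the same way about D: J = D + 5.9·n = (46.3, 38.3), W = D − 5.9·n = (52.9, 28.5). So W.x = 52.9.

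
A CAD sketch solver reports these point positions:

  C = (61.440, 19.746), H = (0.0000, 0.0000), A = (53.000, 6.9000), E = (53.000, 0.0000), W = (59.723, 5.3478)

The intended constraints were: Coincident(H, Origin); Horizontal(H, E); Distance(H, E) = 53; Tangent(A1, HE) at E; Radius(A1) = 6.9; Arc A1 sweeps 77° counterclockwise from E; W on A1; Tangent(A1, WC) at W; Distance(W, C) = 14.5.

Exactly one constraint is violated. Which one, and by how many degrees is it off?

Tangent(A1, WC) at W — off by 6.20°.

H = (0.00, 0.00) ✓; H.y = 0.00, E.y = 0.00 ✓; |HE| = 53.00 ✓; ∠(AE, EH) = 90.00° ✓; |AE| = 6.900 ✓; bearing(A→W) − bearing(A→E) = 77.00° ✓; |AW| = 6.900 ✓; ∠(AW, WC) = 83.80° ✗; |WC| = 14.50 ✓.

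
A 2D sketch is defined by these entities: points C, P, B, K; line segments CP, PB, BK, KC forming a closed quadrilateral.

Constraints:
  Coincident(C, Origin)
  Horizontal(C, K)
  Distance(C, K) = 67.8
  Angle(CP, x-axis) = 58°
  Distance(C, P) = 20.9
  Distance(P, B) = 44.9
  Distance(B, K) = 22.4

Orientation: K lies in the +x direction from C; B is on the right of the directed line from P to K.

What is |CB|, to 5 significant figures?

48.068

Checks: |PB| = 44.90 ✓; |BK| = 22.40 ✓.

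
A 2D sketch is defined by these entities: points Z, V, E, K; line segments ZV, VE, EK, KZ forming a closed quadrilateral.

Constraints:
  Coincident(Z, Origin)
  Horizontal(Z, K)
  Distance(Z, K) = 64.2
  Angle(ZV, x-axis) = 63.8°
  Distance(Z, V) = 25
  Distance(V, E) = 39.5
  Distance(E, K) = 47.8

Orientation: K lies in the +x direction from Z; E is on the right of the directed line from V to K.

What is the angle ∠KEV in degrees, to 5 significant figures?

82.151°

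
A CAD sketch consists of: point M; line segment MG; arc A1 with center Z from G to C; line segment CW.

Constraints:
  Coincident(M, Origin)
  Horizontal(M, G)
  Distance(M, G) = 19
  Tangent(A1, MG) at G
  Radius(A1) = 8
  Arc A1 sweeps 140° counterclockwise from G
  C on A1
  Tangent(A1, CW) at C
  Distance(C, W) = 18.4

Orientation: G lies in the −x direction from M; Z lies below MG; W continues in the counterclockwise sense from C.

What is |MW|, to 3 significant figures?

27.8

M is at the origin; M and G share the same y with |MG| = 19.0 and G on the −x side, so G = (-19.0, 0.00). The tangent condition forces ZG to be normal to MG, so Z = G + (0, -8) = (-19.0, -8.00). On A1, G sits at bearing 90° from Z; a 140° counterclockwise sweep puts C at bearing 230°, so C = Z + 8.0·(cos 230°, sin 230°) = (-24.1, -14.1). Since A1 is tangent to CW there, ZC ⟂ CW, so CW runs along (−sin 230°, cos 230°); with |CW| = 18.4, W = (-10.0, -26.0). Then |MW| = |W − M| = 27.8.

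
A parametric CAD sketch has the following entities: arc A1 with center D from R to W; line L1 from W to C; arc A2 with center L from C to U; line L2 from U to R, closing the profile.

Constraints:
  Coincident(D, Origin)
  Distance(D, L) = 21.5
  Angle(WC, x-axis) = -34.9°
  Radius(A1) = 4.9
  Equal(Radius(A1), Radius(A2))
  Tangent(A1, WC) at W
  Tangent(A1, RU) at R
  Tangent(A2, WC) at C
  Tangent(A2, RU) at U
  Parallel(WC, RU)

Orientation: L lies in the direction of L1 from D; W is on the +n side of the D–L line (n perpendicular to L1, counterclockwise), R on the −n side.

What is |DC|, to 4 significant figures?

22.05

Tangency of A1 to both parallel lines with radius 4.9 puts W and R at D ± 4.9·n: W = (2.804, 4.019), R = (-2.804, -4.019). Equal radii place C and U the same way about L: C = L + 4.9·n = (20.44, -8.282), U = L − 4.9·n = (14.83, -16.32). Then |DC| = |C − D| = 22.05.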